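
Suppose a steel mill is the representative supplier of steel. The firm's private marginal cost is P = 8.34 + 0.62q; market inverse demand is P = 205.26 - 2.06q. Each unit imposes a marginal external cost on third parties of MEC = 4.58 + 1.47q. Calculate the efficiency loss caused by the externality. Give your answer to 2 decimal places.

Market equilibrium (private): 8.34 + 0.62q = 205.26 - 2.06q → q_m = 73.4776.
Social marginal cost = private MC + MEC = 12.92 + 2.09q.
Set SMC = demand: 12.92 + 2.09q = 205.26 - 2.06q → q* = 46.3470.
Height of the DWL triangle at q_m is SMC(q_m) − demand(q_m) = MEC(q_m) = 112.5921.
DWL = ½ × 27.1306 × 112.5921 = 1527.3456.

DWL = 1527.35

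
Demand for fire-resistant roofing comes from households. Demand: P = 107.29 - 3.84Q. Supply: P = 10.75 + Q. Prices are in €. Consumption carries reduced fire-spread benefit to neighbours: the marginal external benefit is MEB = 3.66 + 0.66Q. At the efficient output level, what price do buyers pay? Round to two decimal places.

Social marginal benefit = demand + MEB = 110.95 - 3.18Q.
Set SMB = MC: 110.95 - 3.18Q = 10.75 + Q → Q* = 23.9713.
Consumer price on the demand curve at Q*: 107.29 − 3.84×23.9713 = 15.2402.

P = €15.24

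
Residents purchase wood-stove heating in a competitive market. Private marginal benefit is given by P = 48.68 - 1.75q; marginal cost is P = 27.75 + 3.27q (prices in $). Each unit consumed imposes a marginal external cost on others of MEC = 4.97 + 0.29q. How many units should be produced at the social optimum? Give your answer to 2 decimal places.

q* = 3.01

Social marginal benefit = demand − MEC = 43.71 - 2.04q.
Set SMB = MC: 43.71 - 2.04q = 27.75 + 3.27q → q* = 3.0056.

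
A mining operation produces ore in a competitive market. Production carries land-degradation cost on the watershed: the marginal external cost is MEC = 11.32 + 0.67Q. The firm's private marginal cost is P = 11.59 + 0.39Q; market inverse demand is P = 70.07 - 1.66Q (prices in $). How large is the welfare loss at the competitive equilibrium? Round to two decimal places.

Market equilibrium (private): 11.59 + 0.39Q = 70.07 - 1.66Q → Q_m = 28.5268.
Social marginal cost = private MC + MEC = 22.91 + 1.06Q.
Set SMC = demand: 22.91 + 1.06Q = 70.07 - 1.66Q → Q* = 17.3382.
The welfare-loss triangle has base |Q_m − Q*| and height MEC(Q_m) (the vertical gap between SMC and demand is zero at Q* and MEC at Q_m).
DWL = ½ × 11.1886 × 30.4330 = 170.2513.

DWL = $170.25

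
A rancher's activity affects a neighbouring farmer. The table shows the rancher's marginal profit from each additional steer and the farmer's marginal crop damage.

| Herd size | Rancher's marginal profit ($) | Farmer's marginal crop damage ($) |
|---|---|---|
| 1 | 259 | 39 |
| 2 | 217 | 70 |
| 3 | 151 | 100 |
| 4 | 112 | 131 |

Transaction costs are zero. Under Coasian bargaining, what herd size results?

3

Bargaining reaches the level where marginal profit last exceeds marginal crop damage.
That holds through level 3 (151 ≥ 100) but not at 4 (112 < 131).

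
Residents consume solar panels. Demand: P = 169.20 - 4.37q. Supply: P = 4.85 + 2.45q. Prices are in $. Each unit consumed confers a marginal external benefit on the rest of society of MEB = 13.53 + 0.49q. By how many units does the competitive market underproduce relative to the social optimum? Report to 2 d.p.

Market equilibrium (private): 4.85 + 2.45q = 169.20 - 4.37q → q_m = 24.0982.
Social marginal benefit = demand + MEB = 182.73 - 3.88q.
Set SMB = MC: 182.73 - 3.88q = 4.85 + 2.45q → q* = 28.1011.
Gap = |24.0982 − 28.1011| = 4.0029.

4.00 units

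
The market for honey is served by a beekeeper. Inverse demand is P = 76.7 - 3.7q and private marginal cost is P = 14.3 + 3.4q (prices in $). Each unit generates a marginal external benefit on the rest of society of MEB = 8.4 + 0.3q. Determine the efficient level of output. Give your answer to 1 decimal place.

Social marginal cost = private MC − MEB = 5.9 + 3.1q.
Set SMC = demand: 5.9 + 3.1q = 76.7 - 3.7q → q* = 10.4118.

q* = 10.4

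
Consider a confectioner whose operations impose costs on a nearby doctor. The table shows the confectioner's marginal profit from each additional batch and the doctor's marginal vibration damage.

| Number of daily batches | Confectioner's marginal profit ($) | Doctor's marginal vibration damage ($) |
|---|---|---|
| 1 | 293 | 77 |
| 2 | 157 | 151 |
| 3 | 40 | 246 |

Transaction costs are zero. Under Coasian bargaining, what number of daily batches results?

Bargaining reaches the level where marginal profit last exceeds marginal vibration damage.
That holds through level 2 (157 ≥ 151) but not at 3 (40 < 246).

2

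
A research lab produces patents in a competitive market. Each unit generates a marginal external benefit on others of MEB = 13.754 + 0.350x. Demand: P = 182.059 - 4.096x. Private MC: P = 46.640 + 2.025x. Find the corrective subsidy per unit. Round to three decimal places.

Social marginal cost = private MC − MEB = 32.886 + 1.675x.
Set SMC = demand: 32.886 + 1.675x = 182.059 - 4.096x → x* = 25.8487.
The Pigouvian subsidy equals MEB at x*: 13.754 + 0.350×25.8487 = 22.8010.

subsidy = 22.801 per unit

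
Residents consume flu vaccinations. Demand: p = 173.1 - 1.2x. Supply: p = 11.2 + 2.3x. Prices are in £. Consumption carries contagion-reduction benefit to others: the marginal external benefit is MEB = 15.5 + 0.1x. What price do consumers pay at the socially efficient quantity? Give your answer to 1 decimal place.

Social marginal benefit = demand + MEB = 188.6 - 1.1x.
Set SMB = MC: 188.6 - 1.1x = 11.2 + 2.3x → x* = 52.1765.
Consumer price on the demand curve at x*: 173.1 − 1.2×52.1765 = 110.4882.

P = £110.5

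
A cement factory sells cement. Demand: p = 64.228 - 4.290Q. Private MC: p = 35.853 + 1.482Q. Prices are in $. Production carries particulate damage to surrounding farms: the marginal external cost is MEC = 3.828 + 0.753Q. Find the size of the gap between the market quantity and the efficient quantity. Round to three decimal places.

Market equilibrium (private): 35.853 + 1.482Q = 64.228 - 4.290Q → Q_m = 4.9160.
Social marginal cost = private MC + MEC = 39.681 + 2.235Q.
Set SMC = demand: 39.681 + 2.235Q = 64.228 - 4.290Q → Q* = 3.7620.
Gap = |4.9160 − 3.7620| = 1.1540.

1.154 units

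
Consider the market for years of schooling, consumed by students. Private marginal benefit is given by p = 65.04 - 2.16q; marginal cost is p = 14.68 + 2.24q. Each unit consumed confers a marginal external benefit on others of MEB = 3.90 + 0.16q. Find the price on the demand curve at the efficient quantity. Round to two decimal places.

Social marginal benefit = demand + MEB = 68.94 - 2.00q.
Set SMB = MC: 68.94 - 2.00q = 14.68 + 2.24q → q* = 12.7972.
Consumer price on the demand curve at q*: 65.04 − 2.16×12.7972 = 37.3980.

P = 37.40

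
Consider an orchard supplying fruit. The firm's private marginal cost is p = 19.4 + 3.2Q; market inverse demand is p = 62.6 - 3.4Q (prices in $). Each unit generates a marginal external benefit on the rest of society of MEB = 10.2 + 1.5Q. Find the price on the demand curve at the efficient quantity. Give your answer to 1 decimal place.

Social marginal cost = private MC − MEB = 9.2 + 1.7Q.
Set SMC = demand: 9.2 + 1.7Q = 62.6 - 3.4Q → Q* = 10.4706.
Consumer price on the demand curve at Q*: 62.6 − 3.4×10.4706 = 27.0000.

P = $27.0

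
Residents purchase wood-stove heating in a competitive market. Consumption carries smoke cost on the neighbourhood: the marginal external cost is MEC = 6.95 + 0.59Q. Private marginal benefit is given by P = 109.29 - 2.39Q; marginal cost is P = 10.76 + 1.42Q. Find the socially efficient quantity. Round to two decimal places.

Social marginal benefit = demand − MEC = 102.34 - 2.98Q.
Set SMB = MC: 102.34 - 2.98Q = 10.76 + 1.42Q → Q* = 20.8136.

Q* = 20.81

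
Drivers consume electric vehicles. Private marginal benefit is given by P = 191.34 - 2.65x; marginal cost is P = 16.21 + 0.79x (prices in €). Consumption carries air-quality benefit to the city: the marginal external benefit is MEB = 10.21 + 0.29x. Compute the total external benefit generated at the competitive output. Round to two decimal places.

€895.60

Market equilibrium (private): 16.21 + 0.79x = 191.34 - 2.65x → x_m = 50.9099.
Total external benefit = ∫₀^{x_m} (10.21 + 0.29x) dx = 10.21×50.9099 + ½×0.29×50.9099² = 895.6037.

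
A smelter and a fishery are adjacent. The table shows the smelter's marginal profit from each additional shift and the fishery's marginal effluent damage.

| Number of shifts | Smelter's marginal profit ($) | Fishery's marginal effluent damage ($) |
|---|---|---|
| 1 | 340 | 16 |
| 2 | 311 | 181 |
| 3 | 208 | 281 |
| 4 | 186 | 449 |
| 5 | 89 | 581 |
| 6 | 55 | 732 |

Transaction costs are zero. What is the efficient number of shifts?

2

Bargaining reaches the level where marginal profit last exceeds marginal effluent damage.
That holds through level 2 (311 ≥ 181) but not at 3 (208 < 281).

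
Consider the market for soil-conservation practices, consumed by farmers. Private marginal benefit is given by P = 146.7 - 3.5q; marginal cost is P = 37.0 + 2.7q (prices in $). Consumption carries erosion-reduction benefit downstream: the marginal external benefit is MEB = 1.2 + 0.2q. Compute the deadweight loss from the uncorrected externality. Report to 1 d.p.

DWL = $1.9

Market equilibrium (private): 37.0 + 2.7q = 146.7 - 3.5q → q_m = 17.6935.
Social marginal benefit = demand + MEB = 147.9 - 3.3q.
Set SMB = MC: 147.9 - 3.3q = 37.0 + 2.7q → q* = 18.4833.
Between q* and q_m the wedge SMB − MC runs linearly from 0 to MEB(q_m), so the loss is a triangle.
DWL = ½ × 0.7898 × 4.7387 = 1.8713.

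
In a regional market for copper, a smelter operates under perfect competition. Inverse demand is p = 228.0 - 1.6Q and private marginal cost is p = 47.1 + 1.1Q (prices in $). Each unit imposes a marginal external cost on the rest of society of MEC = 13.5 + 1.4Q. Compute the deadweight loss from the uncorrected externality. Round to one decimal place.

DWL = $1404.1

Market equilibrium (private): 47.1 + 1.1Q = 228.0 - 1.6Q → Q_m = 67.0000.
Social marginal cost = private MC + MEC = 60.6 + 2.5Q.
Set SMC = demand: 60.6 + 2.5Q = 228.0 - 1.6Q → Q* = 40.8293.
Height of the DWL triangle at Q_m is SMC(Q_m) − demand(Q_m) = MEC(Q_m) = 107.3000.
DWL = ½ × 26.1707 × 107.3000 = 1404.0581.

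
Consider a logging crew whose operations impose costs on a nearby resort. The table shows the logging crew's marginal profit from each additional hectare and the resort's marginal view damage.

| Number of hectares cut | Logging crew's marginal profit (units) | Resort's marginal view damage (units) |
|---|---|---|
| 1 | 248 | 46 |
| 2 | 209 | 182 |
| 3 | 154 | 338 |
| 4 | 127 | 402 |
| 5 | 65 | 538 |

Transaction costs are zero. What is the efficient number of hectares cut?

2

Bargaining reaches the level where marginal profit last exceeds marginal view damage.
That holds through level 2 (209 ≥ 182) but not at 3 (154 < 338).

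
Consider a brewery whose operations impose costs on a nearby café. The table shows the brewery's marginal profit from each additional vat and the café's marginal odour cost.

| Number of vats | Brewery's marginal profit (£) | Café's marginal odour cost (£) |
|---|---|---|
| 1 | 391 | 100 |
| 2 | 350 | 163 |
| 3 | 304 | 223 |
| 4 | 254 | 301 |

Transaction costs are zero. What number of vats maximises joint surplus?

3

Bargaining reaches the level where marginal profit last exceeds marginal odour cost.
That holds through level 3 (304 ≥ 223) but not at 4 (254 < 301).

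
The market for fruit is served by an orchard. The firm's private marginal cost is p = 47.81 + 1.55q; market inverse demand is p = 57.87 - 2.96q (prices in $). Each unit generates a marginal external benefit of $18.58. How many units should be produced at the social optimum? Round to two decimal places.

Social marginal cost = private MC − MEB = 29.23 + 1.55q.
Set SMC = demand: 29.23 + 1.55q = 57.87 - 2.96q → q* = 6.3503.

q* = 6.35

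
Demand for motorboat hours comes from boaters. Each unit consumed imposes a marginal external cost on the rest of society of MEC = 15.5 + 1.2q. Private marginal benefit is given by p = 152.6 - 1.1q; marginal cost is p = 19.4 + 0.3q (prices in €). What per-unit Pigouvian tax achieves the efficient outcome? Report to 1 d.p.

tax = €69.8 per unit

Social marginal benefit = demand − MEC = 137.1 - 2.3q.
Set SMB = MC: 137.1 - 2.3q = 19.4 + 0.3q → q* = 45.2692.
The Pigouvian tax equals MEC at q*: 15.5 + 1.2×45.2692 = 69.8230.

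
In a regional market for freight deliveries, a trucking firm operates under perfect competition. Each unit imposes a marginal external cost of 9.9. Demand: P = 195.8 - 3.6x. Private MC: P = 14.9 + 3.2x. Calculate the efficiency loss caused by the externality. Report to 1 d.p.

DWL = 7.2

Market equilibrium (private): 14.9 + 3.2x = 195.8 - 3.6x → x_m = 26.6029.
Social marginal cost = private MC + MEC = 24.8 + 3.2x.
Set SMC = demand: 24.8 + 3.2x = 195.8 - 3.6x → x* = 25.1471.
The welfare-loss triangle has base |x_m − x*| and height MEC(x_m) (the vertical gap between SMC and demand is zero at x* and MEC at x_m).
DWL = ½ × 1.4558 × 9.9000 = 7.2062.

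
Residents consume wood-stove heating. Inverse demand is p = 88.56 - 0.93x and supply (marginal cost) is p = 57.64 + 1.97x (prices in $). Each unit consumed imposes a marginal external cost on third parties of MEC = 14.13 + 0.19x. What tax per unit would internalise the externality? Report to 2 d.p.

Social marginal benefit = demand − MEC = 74.43 - 1.12x.
Set SMB = MC: 74.43 - 1.12x = 57.64 + 1.97x → x* = 5.4337.
The Pigouvian tax equals MEC at x*: 14.13 + 0.19×5.4337 = 15.1624.

tax = $15.16 per unit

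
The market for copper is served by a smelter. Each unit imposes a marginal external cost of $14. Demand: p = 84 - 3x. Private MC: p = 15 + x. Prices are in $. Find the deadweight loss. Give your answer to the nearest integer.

DWL = $25

Market equilibrium (private): 15 + x = 84 - 3x → x_m = 17.2500.
Social marginal cost = private MC + MEC = 29 + x.
Set SMC = demand: 29 + x = 84 - 3x → x* = 13.7500.
Height of the DWL triangle at x_m is SMC(x_m) − demand(x_m) = MEC(x_m) = 14.0000.
DWL = ½ × 3.5000 × 14.0000 = 24.5000.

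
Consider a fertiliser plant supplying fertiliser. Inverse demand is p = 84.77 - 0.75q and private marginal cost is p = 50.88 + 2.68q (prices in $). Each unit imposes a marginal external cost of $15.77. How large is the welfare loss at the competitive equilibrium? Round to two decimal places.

DWL = $36.25

Market equilibrium (private): 50.88 + 2.68q = 84.77 - 0.75q → q_m = 9.8805.
Social marginal cost = private MC + MEC = 66.65 + 2.68q.
Set SMC = demand: 66.65 + 2.68q = 84.77 - 0.75q → q* = 5.2828.
Height of the DWL triangle at q_m is SMC(q_m) − demand(q_m) = MEC(q_m) = 15.7700.
DWL = ½ × 4.5977 × 15.7700 = 36.2529.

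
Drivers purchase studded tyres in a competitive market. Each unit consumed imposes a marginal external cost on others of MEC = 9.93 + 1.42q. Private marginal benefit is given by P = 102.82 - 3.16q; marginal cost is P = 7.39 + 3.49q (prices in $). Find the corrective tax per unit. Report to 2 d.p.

Social marginal benefit = demand − MEC = 92.89 - 4.58q.
Set SMB = MC: 92.89 - 4.58q = 7.39 + 3.49q → q* = 10.5948.
The Pigouvian tax equals MEC at q*: 9.93 + 1.42×10.5948 = 24.9746.

tax = $24.97 per unit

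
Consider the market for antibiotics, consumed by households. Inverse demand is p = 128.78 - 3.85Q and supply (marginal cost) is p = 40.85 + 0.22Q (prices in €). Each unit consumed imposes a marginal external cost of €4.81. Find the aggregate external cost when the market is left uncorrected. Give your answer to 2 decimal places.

Market equilibrium (private): 40.85 + 0.22Q = 128.78 - 3.85Q → Q_m = 21.6044.
Total external cost = MEC × Q_m = 4.81 × 21.6044 = 103.9172.

€103.92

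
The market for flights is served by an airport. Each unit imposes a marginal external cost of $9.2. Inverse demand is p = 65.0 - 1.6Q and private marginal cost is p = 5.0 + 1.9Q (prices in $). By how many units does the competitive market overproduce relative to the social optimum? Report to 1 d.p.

2.6 units

Market equilibrium (private): 5.0 + 1.9Q = 65.0 - 1.6Q → Q_m = 17.1429.
Social marginal cost = private MC + MEC = 14.2 + 1.9Q.
Set SMC = demand: 14.2 + 1.9Q = 65.0 - 1.6Q → Q* = 14.5143.
Gap = |17.1429 − 14.5143| = 2.6286.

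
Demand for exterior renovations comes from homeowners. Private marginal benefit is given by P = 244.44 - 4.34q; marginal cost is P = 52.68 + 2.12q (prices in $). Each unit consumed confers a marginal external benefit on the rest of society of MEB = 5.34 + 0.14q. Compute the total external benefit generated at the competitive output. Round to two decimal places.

$220.19

Market equilibrium (private): 52.68 + 2.12q = 244.44 - 4.34q → q_m = 29.6842.
Total external benefit = ∫₀^{q_m} (5.34 + 0.14q) dq = 5.34×29.6842 + ½×0.14×29.6842² = 220.1942.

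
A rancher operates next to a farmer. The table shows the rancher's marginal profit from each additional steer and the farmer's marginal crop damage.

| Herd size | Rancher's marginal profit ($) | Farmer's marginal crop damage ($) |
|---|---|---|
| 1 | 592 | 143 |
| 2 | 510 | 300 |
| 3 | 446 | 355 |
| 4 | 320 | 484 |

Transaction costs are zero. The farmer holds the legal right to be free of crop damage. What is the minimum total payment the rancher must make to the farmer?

$798

Efficient level: marginal profit ≥ marginal crop damage through level 3, so k* = 3.
With the farmer holding the right, the rancher must at least compensate total damage at k*: 143 + 300 + 355 = 798.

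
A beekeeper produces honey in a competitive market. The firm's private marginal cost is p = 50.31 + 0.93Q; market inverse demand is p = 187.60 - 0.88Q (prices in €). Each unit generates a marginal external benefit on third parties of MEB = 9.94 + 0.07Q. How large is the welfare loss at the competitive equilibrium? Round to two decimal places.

DWL = €66.82

Market equilibrium (private): 50.31 + 0.93Q = 187.60 - 0.88Q → Q_m = 75.8508.
Social marginal cost = private MC − MEB = 40.37 + 0.86Q.
Set SMC = demand: 40.37 + 0.86Q = 187.60 - 0.88Q → Q* = 84.6149.
The loss is the area between SMC and demand from Q* to Q_m; with linear curves that's a triangle of height MEB(Q_m).
DWL = ½ × 8.7641 × 15.2496 = 66.8245.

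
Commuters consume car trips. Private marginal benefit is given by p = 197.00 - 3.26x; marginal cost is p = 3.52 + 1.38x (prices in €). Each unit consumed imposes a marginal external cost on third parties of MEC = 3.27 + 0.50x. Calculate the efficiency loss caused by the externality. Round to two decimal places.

DWL = €56.59

Market equilibrium (private): 3.52 + 1.38x = 197.00 - 3.26x → x_m = 41.6983.
Social marginal benefit = demand − MEC = 193.73 - 3.76x.
Set SMB = MC: 193.73 - 3.76x = 3.52 + 1.38x → x* = 37.0058.
The welfare-loss triangle has base |x_m − x*| and height MEC(x_m) (the vertical gap between SMB and MC is zero at x* and MEC at x_m).
DWL = ½ × 4.6925 × 24.1191 = 56.5894.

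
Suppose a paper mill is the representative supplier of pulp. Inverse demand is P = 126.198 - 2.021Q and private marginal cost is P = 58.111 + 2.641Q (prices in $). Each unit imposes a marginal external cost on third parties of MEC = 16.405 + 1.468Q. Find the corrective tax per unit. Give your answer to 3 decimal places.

tax = $28.782 per unit

Social marginal cost = private MC + MEC = 74.516 + 4.109Q.
Set SMC = demand: 74.516 + 4.109Q = 126.198 - 2.021Q → Q* = 8.4310.
The Pigouvian tax equals MEC at Q*: 16.405 + 1.468×8.4310 = 28.7817.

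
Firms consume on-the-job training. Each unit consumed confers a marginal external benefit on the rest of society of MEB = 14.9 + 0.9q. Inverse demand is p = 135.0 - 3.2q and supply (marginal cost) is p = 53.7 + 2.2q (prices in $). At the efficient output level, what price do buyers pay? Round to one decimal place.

P = $66.6

Social marginal benefit = demand + MEB = 149.9 - 2.3q.
Set SMB = MC: 149.9 - 2.3q = 53.7 + 2.2q → q* = 21.3778.
Consumer price on the demand curve at q*: 135.0 − 3.2×21.3778 = 66.5910.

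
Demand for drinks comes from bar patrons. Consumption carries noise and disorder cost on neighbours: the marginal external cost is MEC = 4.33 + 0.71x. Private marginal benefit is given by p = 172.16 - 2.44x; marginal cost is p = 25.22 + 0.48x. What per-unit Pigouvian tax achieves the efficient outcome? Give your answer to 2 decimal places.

tax = 32.22 per unit

Social marginal benefit = demand − MEC = 167.83 - 3.15x.
Set SMB = MC: 167.83 - 3.15x = 25.22 + 0.48x → x* = 39.2865.
The Pigouvian tax equals MEC at x*: 4.33 + 0.71×39.2865 = 32.2234.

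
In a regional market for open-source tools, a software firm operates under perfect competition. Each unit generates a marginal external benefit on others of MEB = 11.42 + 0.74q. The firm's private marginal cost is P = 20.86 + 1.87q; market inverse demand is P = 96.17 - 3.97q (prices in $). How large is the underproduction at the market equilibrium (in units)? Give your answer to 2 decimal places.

Market equilibrium (private): 20.86 + 1.87q = 96.17 - 3.97q → q_m = 12.8955.
Social marginal cost = private MC − MEB = 9.44 + 1.13q.
Set SMC = demand: 9.44 + 1.13q = 96.17 - 3.97q → q* = 17.0059.
Gap = |12.8955 − 17.0059| = 4.1104.

4.11 units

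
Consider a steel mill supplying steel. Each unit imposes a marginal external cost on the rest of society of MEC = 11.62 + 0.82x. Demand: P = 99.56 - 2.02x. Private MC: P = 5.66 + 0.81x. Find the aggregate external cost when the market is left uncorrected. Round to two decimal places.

836.93

Market equilibrium (private): 5.66 + 0.81x = 99.56 - 2.02x → x_m = 33.1802.
Total external cost = ∫₀^{x_m} (11.62 + 0.82x) dx = 11.62×33.1802 + ½×0.82×33.1802² = 836.9334.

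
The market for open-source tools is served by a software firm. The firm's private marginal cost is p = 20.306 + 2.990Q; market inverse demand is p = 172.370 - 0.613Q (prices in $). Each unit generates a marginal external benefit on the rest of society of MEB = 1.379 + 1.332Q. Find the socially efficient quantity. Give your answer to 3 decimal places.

Social marginal cost = private MC − MEB = 18.927 + 1.658Q.
Set SMC = demand: 18.927 + 1.658Q = 172.370 - 0.613Q → Q* = 67.5663.

Q* = 67.566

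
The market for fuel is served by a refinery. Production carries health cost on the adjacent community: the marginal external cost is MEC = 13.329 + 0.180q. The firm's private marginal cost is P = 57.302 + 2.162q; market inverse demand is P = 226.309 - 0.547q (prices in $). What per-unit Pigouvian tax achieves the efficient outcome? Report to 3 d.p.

tax = $23.029 per unit

Social marginal cost = private MC + MEC = 70.631 + 2.342q.
Set SMC = demand: 70.631 + 2.342q = 226.309 - 0.547q → q* = 53.8865.
The Pigouvian tax equals MEC at q*: 13.329 + 0.180×53.8865 = 23.0286.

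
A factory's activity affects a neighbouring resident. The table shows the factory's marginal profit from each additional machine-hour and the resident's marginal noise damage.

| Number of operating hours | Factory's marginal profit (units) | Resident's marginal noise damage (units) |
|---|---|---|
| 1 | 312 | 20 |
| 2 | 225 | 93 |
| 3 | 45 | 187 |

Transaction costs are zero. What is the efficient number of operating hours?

2

Bargaining reaches the level where marginal profit last exceeds marginal noise damage.
That holds through level 2 (225 ≥ 93) but not at 3 (45 < 187).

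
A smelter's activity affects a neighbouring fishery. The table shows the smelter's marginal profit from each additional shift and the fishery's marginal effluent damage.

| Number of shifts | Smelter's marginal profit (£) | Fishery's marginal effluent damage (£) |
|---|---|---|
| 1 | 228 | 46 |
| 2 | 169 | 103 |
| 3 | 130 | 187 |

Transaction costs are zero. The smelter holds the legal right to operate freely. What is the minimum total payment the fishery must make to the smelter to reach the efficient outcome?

Left alone the smelter would choose level 3 (marginal profit stays positive).
Efficient level: k* = 2 (marginal profit ≥ marginal effluent damage through 2).
The fishery must at least cover the smelter's forgone profit from cutting 3→2: 130 = 130.

£130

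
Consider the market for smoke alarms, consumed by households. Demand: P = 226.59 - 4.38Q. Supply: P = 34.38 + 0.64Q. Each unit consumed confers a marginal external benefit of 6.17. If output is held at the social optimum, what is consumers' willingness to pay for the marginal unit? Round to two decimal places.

Social marginal benefit = demand + MEB = 232.76 - 4.38Q.
Set SMB = MC: 232.76 - 4.38Q = 34.38 + 0.64Q → Q* = 39.5179.
Consumer price on the demand curve at Q*: 226.59 − 4.38×39.5179 = 53.5016.

P = 53.50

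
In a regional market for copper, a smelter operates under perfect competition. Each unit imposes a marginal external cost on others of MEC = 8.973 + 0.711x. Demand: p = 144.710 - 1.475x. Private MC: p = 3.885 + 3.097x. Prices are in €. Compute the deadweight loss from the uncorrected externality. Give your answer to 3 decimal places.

Market equilibrium (private): 3.885 + 3.097x = 144.710 - 1.475x → x_m = 30.8016.
Social marginal cost = private MC + MEC = 12.858 + 3.808x.
Set SMC = demand: 12.858 + 3.808x = 144.710 - 1.475x → x* = 24.9578.
The loss is the area between SMC and demand from x* to x_m; with linear curves that's a triangle of height MEC(x_m).
DWL = ½ × 5.8438 × 30.8730 = 90.2078.

DWL = €90.208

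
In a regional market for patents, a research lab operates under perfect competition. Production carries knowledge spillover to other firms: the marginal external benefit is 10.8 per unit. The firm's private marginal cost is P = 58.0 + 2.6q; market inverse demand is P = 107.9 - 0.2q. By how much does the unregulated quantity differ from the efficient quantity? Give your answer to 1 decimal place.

Market equilibrium (private): 58.0 + 2.6q = 107.9 - 0.2q → q_m = 17.8214.
Social marginal cost = private MC − MEB = 47.2 + 2.6q.
Set SMC = demand: 47.2 + 2.6q = 107.9 - 0.2q → q* = 21.6786.
Gap = |17.8214 − 21.6786| = 3.8572.

3.9 units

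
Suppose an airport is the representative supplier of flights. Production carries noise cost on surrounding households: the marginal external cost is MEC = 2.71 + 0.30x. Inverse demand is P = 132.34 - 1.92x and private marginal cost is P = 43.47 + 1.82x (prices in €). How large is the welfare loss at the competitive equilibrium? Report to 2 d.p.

DWL = €11.98

Market equilibrium (private): 43.47 + 1.82x = 132.34 - 1.92x → x_m = 23.7620.
Social marginal cost = private MC + MEC = 46.18 + 2.12x.
Set SMC = demand: 46.18 + 2.12x = 132.34 - 1.92x → x* = 21.3267.
The loss is the area between SMC and demand from x* to x_m; with linear curves that's a triangle of height MEC(x_m).
DWL = ½ × 2.4353 × 9.8386 = 11.9800.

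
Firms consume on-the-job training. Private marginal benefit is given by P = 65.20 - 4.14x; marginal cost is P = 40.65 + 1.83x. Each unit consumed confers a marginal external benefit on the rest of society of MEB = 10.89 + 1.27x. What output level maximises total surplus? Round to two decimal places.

Social marginal benefit = demand + MEB = 76.09 - 2.87x.
Set SMB = MC: 76.09 - 2.87x = 40.65 + 1.83x → x* = 7.5404.

x* = 7.54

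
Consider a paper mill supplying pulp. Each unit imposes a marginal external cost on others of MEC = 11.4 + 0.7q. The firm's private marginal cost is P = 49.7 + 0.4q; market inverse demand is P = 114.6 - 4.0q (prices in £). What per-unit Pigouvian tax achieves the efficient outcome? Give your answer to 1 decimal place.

Social marginal cost = private MC + MEC = 61.1 + 1.1q.
Set SMC = demand: 61.1 + 1.1q = 114.6 - 4.0q → q* = 10.4902.
The Pigouvian tax equals MEC at q*: 11.4 + 0.7×10.4902 = 18.7431.

tax = £18.7 per unit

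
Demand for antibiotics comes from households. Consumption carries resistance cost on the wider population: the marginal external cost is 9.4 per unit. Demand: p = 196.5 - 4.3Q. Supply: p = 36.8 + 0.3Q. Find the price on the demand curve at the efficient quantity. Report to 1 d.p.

Social marginal benefit = demand − MEC = 187.1 - 4.3Q.
Set SMB = MC: 187.1 - 4.3Q = 36.8 + 0.3Q → Q* = 32.6739.
Consumer price on the demand curve at Q*: 196.5 − 4.3×32.6739 = 56.0022.

P = 56.0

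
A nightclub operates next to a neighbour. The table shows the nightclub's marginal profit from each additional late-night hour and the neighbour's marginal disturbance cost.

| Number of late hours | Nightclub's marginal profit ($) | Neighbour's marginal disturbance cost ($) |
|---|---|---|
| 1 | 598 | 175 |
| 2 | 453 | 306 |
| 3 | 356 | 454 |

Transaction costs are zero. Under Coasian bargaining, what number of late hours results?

2

Bargaining reaches the level where marginal profit last exceeds marginal disturbance cost.
That holds through level 2 (453 ≥ 306) but not at 3 (356 < 454).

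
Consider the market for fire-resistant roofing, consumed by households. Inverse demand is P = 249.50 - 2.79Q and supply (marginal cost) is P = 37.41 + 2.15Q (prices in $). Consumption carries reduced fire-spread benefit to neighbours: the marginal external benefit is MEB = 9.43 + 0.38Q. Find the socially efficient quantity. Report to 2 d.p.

Q* = 48.58

Social marginal benefit = demand + MEB = 258.93 - 2.41Q.
Set SMB = MC: 258.93 - 2.41Q = 37.41 + 2.15Q → Q* = 48.5789.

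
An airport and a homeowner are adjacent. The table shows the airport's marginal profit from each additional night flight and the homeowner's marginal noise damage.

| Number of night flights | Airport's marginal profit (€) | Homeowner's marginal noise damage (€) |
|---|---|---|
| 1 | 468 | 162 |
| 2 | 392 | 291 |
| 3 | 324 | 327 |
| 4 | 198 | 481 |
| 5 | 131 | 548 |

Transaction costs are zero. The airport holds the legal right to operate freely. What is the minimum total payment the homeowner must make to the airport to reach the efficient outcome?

€653

Left alone the airport would choose level 5 (marginal profit stays positive).
Efficient level: k* = 2 (marginal profit ≥ marginal noise damage through 2).
The homeowner must at least cover the airport's forgone profit from cutting 5→2: 324 + 198 + 131 = 653.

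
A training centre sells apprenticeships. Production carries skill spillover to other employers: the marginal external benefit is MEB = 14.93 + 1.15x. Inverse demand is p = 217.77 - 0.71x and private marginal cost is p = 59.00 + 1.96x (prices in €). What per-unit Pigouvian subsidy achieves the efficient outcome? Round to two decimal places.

Social marginal cost = private MC − MEB = 44.07 + 0.81x.
Set SMC = demand: 44.07 + 0.81x = 217.77 - 0.71x → x* = 114.2763.
The Pigouvian subsidy equals MEB at x*: 14.93 + 1.15×114.2763 = 146.3477.

subsidy = €146.35 per unit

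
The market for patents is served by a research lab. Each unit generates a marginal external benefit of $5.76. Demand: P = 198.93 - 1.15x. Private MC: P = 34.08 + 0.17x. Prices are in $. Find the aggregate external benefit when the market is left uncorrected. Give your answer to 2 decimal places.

Market equilibrium (private): 34.08 + 0.17x = 198.93 - 1.15x → x_m = 124.8864.
Total external benefit = MEB × x_m = 5.76 × 124.8864 = 719.3457.

$719.35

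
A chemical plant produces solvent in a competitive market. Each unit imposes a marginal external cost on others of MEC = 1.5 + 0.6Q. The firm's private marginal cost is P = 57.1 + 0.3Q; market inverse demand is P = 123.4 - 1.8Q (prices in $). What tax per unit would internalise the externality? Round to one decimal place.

Social marginal cost = private MC + MEC = 58.6 + 0.9Q.
Set SMC = demand: 58.6 + 0.9Q = 123.4 - 1.8Q → Q* = 24.0000.
The Pigouvian tax equals MEC at Q*: 1.5 + 0.6×24.0000 = 15.9000.

tax = $15.9 per unit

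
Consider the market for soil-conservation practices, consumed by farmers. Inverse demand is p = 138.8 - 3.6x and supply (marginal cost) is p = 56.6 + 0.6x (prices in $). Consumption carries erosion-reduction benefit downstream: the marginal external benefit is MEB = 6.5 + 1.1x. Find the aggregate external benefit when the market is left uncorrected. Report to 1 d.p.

$337.9

Market equilibrium (private): 56.6 + 0.6x = 138.8 - 3.6x → x_m = 19.5714.
Total external benefit = ∫₀^{x_m} (6.5 + 1.1x) dx = 6.5×19.5714 + ½×1.1×19.5714² = 337.8859.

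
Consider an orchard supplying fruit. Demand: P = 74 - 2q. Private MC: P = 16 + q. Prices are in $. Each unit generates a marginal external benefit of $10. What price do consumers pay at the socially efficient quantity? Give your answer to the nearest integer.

Social marginal cost = private MC − MEB = 6 + q.
Set SMC = demand: 6 + q = 74 - 2q → q* = 22.6667.
Consumer price on the demand curve at q*: 74 − 2×22.6667 = 28.6666.

P = $29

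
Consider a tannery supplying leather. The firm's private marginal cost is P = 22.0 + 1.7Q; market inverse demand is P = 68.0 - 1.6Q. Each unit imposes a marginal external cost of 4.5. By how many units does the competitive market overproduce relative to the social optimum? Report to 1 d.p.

Market equilibrium (private): 22.0 + 1.7Q = 68.0 - 1.6Q → Q_m = 13.9394.
Social marginal cost = private MC + MEC = 26.5 + 1.7Q.
Set SMC = demand: 26.5 + 1.7Q = 68.0 - 1.6Q → Q* = 12.5758.
Gap = |13.9394 − 12.5758| = 1.3636.

1.4 units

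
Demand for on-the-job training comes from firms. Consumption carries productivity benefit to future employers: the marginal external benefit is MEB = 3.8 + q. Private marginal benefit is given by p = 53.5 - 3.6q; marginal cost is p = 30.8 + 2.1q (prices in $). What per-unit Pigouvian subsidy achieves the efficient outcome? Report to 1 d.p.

Social marginal benefit = demand + MEB = 57.3 - 2.6q.
Set SMB = MC: 57.3 - 2.6q = 30.8 + 2.1q → q* = 5.6383.
The Pigouvian subsidy equals MEB at q*: 3.8 + 1.0×5.6383 = 9.4383.

subsidy = $9.4 per unit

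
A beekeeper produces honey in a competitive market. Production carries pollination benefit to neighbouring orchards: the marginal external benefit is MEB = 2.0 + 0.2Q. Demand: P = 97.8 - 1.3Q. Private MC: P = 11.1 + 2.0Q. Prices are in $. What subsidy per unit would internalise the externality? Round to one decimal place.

Social marginal cost = private MC − MEB = 9.1 + 1.8Q.
Set SMC = demand: 9.1 + 1.8Q = 97.8 - 1.3Q → Q* = 28.6129.
The Pigouvian subsidy equals MEB at Q*: 2.0 + 0.2×28.6129 = 7.7226.

subsidy = $7.7 per unit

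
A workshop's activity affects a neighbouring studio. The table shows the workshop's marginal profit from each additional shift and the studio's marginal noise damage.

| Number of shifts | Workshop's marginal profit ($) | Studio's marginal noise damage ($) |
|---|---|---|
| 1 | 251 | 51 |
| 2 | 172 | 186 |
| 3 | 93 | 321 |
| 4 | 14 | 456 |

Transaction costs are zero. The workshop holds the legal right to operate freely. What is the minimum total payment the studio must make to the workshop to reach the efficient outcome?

Left alone the workshop would choose level 4 (marginal profit stays positive).
Efficient level: k* = 1 (marginal profit ≥ marginal noise damage through 1).
The studio must at least cover the workshop's forgone profit from cutting 4→1: 172 + 93 + 14 = 279.

$279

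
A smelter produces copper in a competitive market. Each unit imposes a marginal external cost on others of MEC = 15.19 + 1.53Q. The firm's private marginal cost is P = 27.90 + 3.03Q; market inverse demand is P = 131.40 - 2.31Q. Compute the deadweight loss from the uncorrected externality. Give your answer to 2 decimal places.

DWL = 146.36

Market equilibrium (private): 27.90 + 3.03Q = 131.40 - 2.31Q → Q_m = 19.3820.
Social marginal cost = private MC + MEC = 43.09 + 4.56Q.
Set SMC = demand: 43.09 + 4.56Q = 131.40 - 2.31Q → Q* = 12.8544.
The welfare-loss triangle has base |Q_m − Q*| and height MEC(Q_m) (the vertical gap between SMC and demand is zero at Q* and MEC at Q_m).
DWL = ½ × 6.5276 × 44.8445 = 146.3635.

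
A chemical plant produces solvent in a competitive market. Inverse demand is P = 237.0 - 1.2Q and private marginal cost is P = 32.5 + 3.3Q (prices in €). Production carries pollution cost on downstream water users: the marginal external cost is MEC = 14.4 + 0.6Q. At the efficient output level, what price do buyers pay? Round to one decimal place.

P = €192.3

Social marginal cost = private MC + MEC = 46.9 + 3.9Q.
Set SMC = demand: 46.9 + 3.9Q = 237.0 - 1.2Q → Q* = 37.2745.
Consumer price on the demand curve at Q*: 237.0 − 1.2×37.2745 = 192.2706.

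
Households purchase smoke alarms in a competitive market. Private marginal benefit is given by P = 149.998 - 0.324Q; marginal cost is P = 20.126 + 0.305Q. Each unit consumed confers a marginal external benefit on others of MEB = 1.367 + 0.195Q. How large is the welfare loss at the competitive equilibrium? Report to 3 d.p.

DWL = 1996.550

Market equilibrium (private): 20.126 + 0.305Q = 149.998 - 0.324Q → Q_m = 206.4738.
Social marginal benefit = demand + MEB = 151.365 - 0.129Q.
Set SMB = MC: 151.365 - 0.129Q = 20.126 + 0.305Q → Q* = 302.3940.
The loss is the area between SMB and MC from Q* to Q_m; with linear curves that's a triangle of height MEB(Q_m).
DWL = ½ × 95.9202 × 41.6294 = 1996.5502.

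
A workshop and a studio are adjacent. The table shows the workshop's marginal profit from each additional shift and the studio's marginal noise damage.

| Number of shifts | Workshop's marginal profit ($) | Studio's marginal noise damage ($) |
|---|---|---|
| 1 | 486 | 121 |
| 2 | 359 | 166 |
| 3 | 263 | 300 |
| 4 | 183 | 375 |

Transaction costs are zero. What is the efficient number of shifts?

Bargaining reaches the level where marginal profit last exceeds marginal noise damage.
That holds through level 2 (359 ≥ 166) but not at 3 (263 < 300).

2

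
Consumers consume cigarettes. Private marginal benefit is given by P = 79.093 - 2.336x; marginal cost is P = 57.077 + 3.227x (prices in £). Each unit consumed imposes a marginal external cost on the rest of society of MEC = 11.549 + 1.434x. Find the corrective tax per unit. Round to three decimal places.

Social marginal benefit = demand − MEC = 67.544 - 3.770x.
Set SMB = MC: 67.544 - 3.770x = 57.077 + 3.227x → x* = 1.4959.
The Pigouvian tax equals MEC at x*: 11.549 + 1.434×1.4959 = 13.6941.

tax = £13.694 per unit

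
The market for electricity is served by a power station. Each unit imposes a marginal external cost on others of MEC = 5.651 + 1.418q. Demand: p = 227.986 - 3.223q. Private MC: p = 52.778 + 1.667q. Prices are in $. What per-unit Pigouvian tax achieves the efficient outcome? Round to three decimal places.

tax = $43.766 per unit

Social marginal cost = private MC + MEC = 58.429 + 3.085q.
Set SMC = demand: 58.429 + 3.085q = 227.986 - 3.223q → q* = 26.8797.
The Pigouvian tax equals MEC at q*: 5.651 + 1.418×26.8797 = 43.7664.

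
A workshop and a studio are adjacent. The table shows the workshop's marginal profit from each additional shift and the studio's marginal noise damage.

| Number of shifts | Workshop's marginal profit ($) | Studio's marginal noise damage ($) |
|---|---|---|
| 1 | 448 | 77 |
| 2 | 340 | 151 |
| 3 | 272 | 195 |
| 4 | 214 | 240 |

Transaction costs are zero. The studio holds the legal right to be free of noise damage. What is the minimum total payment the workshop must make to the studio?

$423

Efficient level: marginal profit ≥ marginal noise damage through level 3, so k* = 3.
With the studio holding the right, the workshop must at least compensate total damage at k*: 77 + 151 + 195 = 423.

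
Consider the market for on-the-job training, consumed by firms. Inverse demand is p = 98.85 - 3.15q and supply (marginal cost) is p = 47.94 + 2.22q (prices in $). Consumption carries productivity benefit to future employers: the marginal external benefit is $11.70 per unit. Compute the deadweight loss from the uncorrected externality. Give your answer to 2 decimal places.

DWL = $12.75

Market equilibrium (private): 47.94 + 2.22q = 98.85 - 3.15q → q_m = 9.4804.
Social marginal benefit = demand + MEB = 110.55 - 3.15q.
Set SMB = MC: 110.55 - 3.15q = 47.94 + 2.22q → q* = 11.6592.
Between q* and q_m the wedge SMB − MC runs linearly from 0 to MEB(q_m), so the loss is a triangle.
DWL = ½ × 2.1788 × 11.7000 = 12.7460.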